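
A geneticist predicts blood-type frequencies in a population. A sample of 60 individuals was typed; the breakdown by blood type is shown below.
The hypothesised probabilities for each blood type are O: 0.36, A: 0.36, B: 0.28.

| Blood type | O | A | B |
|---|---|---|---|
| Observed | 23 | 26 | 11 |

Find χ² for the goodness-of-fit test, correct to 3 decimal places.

2.989

Expected counts E_i = n·p_i: 60×0.36 = 21.6, 60×0.36 = 21.6, 60×0.28 = 16.8.
cat         O        E   (O−E)²/E
O          23     21.6     0.0907
A          26     21.6     0.8963
B          11     16.8     2.0024
Sum = 2.989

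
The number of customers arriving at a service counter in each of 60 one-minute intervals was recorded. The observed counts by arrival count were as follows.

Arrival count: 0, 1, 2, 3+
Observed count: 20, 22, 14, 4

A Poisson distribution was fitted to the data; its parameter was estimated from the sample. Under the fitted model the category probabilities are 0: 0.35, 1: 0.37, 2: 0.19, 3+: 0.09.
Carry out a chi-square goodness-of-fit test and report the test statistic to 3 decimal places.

Expected counts E_i = n·p_i: 60×0.35 = 21, 60×0.37 = 22.2, 60×0.19 = 11.4, 60×0.09 = 5.4.
cat         O        E   (O−E)²/E
0          20       21     0.0476
1          22     22.2     0.0018
2          14     11.4     0.5930
3+          4      5.4     0.3630
Sum = 1.005

1.005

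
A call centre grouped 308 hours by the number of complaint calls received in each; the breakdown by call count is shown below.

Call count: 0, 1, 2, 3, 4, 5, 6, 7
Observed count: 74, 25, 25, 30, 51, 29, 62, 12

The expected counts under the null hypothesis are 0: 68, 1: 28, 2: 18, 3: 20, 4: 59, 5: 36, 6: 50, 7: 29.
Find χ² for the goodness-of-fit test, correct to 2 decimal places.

23.86

0: (74 − 68)²/68 = 36/68 = 0.529
1: (25 − 28)²/28 = 9/28 = 0.321
2: (25 − 18)²/18 = 49/18 = 2.722
3: (30 − 20)²/20 = 100/20 = 5.000
4: (51 − 59)²/59 = 64/59 = 1.085
5: (29 − 36)²/36 = 49/36 = 1.361
6: (62 − 50)²/50 = 144/50 = 2.880
7: (12 − 29)²/29 = 289/29 = 9.966
Sum = 23.86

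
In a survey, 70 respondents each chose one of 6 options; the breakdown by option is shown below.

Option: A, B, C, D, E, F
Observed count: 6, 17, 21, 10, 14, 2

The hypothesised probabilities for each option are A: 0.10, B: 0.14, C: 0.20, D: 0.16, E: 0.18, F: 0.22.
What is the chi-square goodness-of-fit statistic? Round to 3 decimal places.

20.877

Expected counts E_i = n·p_i: 70×0.10 = 7, 70×0.14 = 9.8, 70×0.20 = 14, 70×0.16 = 11.2, 70×0.18 = 12.6, 70×0.22 = 15.4.
χ² = (6−7)²/7 + (17−9.8)²/9.8 + (21−14)²/14 + (10−11.2)²/11.2 + (14−12.6)²/12.6 + (2−15.4)²/15.4
   = 0.1429 + 5.2898 + 3.5000 + 0.1286 + 0.1556 + 11.6597
Sum = 20.877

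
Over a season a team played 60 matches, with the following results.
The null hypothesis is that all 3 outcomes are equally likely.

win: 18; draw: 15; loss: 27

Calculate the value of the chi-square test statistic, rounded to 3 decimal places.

Expected count for each of the 3 categories: 60/3 = 20.
win: (18 − 20)²/20 = 4/20 = 0.2000
draw: (15 − 20)²/20 = 25/20 = 1.2500
loss: (27 − 20)²/20 = 49/20 = 2.4500
Sum = 3.900

3.900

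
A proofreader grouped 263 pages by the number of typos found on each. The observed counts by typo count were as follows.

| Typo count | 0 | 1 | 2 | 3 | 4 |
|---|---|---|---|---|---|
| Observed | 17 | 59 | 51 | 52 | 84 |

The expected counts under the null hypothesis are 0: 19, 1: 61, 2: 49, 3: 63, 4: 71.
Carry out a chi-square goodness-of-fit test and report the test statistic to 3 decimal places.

cat         O        E   (O−E)²/E
0          17       19     0.2105
1          59       61     0.0656
2          51       49     0.0816
3          52       63     1.9206
4          84       71     2.3803
Sum = 4.659

4.659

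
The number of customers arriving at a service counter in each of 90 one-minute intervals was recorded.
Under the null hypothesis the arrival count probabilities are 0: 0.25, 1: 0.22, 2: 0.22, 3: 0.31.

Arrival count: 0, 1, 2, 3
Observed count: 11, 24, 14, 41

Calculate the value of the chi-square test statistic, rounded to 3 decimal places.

Expected counts E_i = n·p_i: 90×0.25 = 22.5, 90×0.22 = 19.8, 90×0.22 = 19.8, 90×0.31 = 27.9.
χ² = (11−22.5)²/22.5 + (24−19.8)²/19.8 + (14−19.8)²/19.8 + (41−27.9)²/27.9
   = 5.8778 + 0.8909 + 1.6990 + 6.1509
Sum = 14.619

14.619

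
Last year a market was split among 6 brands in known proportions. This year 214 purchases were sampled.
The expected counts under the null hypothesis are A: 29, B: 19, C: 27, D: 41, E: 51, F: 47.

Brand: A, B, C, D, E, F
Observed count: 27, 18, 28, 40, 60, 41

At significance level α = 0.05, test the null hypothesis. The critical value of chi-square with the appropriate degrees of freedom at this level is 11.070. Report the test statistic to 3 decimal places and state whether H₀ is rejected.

2.606; do not reject

χ² = (27−29)²/29 + (18−19)²/19 + (28−27)²/27 + (40−41)²/41 + (60−51)²/51 + (41−47)²/47
   = 0.1379 + 0.0526 + 0.0370 + 0.0244 + 1.5882 + 0.7660
Sum = 2.606
df = 5. Since 2.606 < 11.070, we do not reject H₀.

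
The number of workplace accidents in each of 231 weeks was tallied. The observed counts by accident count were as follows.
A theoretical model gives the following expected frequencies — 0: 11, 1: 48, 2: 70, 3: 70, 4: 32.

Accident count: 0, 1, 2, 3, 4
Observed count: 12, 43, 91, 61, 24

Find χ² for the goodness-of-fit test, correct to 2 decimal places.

10.07

0: (12 − 11)²/11 = 1/11 = 0.091
1: (43 − 48)²/48 = 25/48 = 0.521
2: (91 − 70)²/70 = 441/70 = 6.300
3: (61 − 70)²/70 = 81/70 = 1.157
4: (24 − 32)²/32 = 64/32 = 2.000
Sum = 10.07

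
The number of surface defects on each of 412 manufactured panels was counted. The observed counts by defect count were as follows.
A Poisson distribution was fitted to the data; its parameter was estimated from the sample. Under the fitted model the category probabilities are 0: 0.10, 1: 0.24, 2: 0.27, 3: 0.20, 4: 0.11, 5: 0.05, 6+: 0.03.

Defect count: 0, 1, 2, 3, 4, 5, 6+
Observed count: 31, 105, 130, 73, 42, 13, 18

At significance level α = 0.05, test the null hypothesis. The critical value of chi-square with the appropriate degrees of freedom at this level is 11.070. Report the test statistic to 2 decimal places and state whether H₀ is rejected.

12.76; reject

Expected counts E_i = n·p_i: 412×0.10 = 41.2, 412×0.24 = 98.88, 412×0.27 = 111.24, 412×0.20 = 82.4, 412×0.11 = 45.32, 412×0.05 = 20.6, 412×0.03 = 12.36.
χ² = (31−41.2)²/41.2 + (105−98.88)²/98.88 + (130−111.24)²/111.24 + (73−82.4)²/82.4 + (42−45.32)²/45.32 + (13−20.6)²/20.6 + (18−12.36)²/12.36
   = 2.525 + 0.379 + 3.164 + 1.072 + 0.243 + 2.804 + 2.574
Sum = 12.76
df = 5. Since 12.76 > 11.070, we reject H₀.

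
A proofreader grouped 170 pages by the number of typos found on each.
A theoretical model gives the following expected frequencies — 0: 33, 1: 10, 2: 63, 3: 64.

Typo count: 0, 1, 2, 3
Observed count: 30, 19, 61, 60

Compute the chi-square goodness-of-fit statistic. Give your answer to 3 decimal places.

8.686

0: (30 − 33)²/33 = 9/33 = 0.2727
1: (19 − 10)²/10 = 81/10 = 8.1000
2: (61 − 63)²/63 = 4/63 = 0.0635
3: (60 − 64)²/64 = 16/64 = 0.2500
Sum = 8.686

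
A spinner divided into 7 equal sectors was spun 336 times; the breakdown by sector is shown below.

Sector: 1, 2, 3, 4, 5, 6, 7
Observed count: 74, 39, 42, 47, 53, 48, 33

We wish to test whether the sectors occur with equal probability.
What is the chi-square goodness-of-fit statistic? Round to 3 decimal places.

Expected count for each of the 7 categories: 336/7 = 48.
χ² = (74−48)²/48 + (39−48)²/48 + (42−48)²/48 + (47−48)²/48 + (53−48)²/48 + (48−48)²/48 + (33−48)²/48
   = 14.0833 + 1.6875 + 0.7500 + 0.0208 + 0.5208 + 0.0000 + 4.6875
Sum = 21.750

21.750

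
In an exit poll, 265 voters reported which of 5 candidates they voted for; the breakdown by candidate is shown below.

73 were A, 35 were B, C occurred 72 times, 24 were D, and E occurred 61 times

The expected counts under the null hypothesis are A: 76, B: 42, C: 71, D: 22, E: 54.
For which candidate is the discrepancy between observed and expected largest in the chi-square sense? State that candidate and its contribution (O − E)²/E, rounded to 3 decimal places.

A: (73 − 76)²/76 = 9/76 = 0.1184
B: (35 − 42)²/42 = 49/42 = 1.1667
C: (72 − 71)²/71 = 1/71 = 0.0141
D: (24 − 22)²/22 = 4/22 = 0.1818
E: (61 − 54)²/54 = 49/54 = 0.9074
The largest term is for B: 1.167.

B, 1.167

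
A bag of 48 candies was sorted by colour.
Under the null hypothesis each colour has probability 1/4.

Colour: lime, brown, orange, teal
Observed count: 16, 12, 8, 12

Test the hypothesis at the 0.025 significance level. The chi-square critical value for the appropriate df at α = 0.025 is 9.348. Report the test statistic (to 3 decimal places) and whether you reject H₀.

Expected count for each of the 4 categories: 48/4 = 12.
χ² = (16−12)²/12 + (12−12)²/12 + (8−12)²/12 + (12−12)²/12
   = 1.3333 + 0.0000 + 1.3333 + 0.0000
Sum = 2.667
df = 3. Since 2.667 < 9.348, we do not reject H₀.

2.667; do not reject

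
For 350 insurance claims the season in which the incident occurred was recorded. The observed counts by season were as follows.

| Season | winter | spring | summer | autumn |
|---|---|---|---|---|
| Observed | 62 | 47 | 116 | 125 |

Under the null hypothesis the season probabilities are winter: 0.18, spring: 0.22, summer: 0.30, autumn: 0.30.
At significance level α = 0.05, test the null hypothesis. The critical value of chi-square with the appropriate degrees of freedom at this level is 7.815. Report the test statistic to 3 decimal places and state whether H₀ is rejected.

Expected counts E_i = n·p_i: 350×0.18 = 63, 350×0.22 = 77, 350×0.30 = 105, 350×0.30 = 105.
winter: (62 − 63)²/63 = 1/63 = 0.0159
spring: (47 − 77)²/77 = 900/77 = 11.6883
summer: (116 − 105)²/105 = 121/105 = 1.1524
autumn: (125 − 105)²/105 = 400/105 = 3.8095
Sum = 16.666
df = 3. Since 16.666 > 7.815, we reject H₀.

16.666; reject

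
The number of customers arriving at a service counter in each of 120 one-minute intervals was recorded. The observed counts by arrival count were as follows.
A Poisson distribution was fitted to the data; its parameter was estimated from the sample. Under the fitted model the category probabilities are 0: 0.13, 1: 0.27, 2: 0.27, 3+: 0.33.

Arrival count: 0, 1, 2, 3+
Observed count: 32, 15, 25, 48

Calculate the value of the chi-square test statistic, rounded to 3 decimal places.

Expected counts E_i = n·p_i: 120×0.13 = 15.6, 120×0.27 = 32.4, 120×0.27 = 32.4, 120×0.33 = 39.6.
0: (32 − 15.6)²/15.6 = 268.96/15.6 = 17.2410
1: (15 − 32.4)²/32.4 = 302.76/32.4 = 9.3444
2: (25 − 32.4)²/32.4 = 54.76/32.4 = 1.6901
3+: (48 − 39.6)²/39.6 = 70.56/39.6 = 1.7818
Sum = 30.057

30.057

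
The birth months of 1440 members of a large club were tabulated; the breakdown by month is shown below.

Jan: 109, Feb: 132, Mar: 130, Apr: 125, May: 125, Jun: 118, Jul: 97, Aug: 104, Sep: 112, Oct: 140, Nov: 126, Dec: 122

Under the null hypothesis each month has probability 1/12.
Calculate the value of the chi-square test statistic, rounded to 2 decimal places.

14.23

Expected count for each of the 12 categories: 1440/12 = 120.
χ² = (109−120)²/120 + (132−120)²/120 + (130−120)²/120 + (125−120)²/120 + (125−120)²/120 + (118−120)²/120 + (97−120)²/120 + (104−120)²/120 + (112−120)²/120 + (140−120)²/120 + (126−120)²/120 + (122−120)²/120
   = 1.008 + 1.200 + 0.833 + 0.208 + 0.208 + 0.033 + 4.408 + 2.133 + 0.533 + 3.333 + 0.300 + 0.033
Sum = 14.23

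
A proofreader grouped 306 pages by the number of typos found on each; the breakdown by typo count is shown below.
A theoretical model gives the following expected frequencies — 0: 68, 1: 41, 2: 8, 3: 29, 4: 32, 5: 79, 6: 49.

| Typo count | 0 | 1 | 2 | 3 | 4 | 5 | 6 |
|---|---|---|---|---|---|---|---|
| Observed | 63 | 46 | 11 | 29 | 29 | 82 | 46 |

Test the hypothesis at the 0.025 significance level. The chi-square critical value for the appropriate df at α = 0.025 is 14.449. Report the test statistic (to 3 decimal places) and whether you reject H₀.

2.681; do not reject

cat         O        E   (O−E)²/E
0          63       68     0.3676
1          46       41     0.6098
2          11        8     1.1250
3          29       29     0.0000
4          29       32     0.2813
5          82       79     0.1139
6          46       49     0.1837
Sum = 2.681
df = 6. Since 2.681 < 14.449, we do not reject H₀.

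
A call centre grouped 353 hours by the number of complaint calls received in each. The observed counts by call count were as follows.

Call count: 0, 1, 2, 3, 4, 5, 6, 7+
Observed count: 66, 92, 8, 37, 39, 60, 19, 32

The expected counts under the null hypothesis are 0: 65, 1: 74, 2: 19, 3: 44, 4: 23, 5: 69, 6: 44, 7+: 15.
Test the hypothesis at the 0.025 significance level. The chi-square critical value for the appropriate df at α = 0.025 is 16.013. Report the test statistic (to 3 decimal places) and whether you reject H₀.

cat         O        E   (O−E)²/E
0          66       65     0.0154
1          92       74     4.3784
2           8       19     6.3684
3          37       44     1.1136
4          39       23    11.1304
5          60       69     1.1739
6          19       44    14.2045
7+         32       15    19.2667
Sum = 57.651
df = 7. Since 57.651 > 16.013, we reject H₀.

57.651; reject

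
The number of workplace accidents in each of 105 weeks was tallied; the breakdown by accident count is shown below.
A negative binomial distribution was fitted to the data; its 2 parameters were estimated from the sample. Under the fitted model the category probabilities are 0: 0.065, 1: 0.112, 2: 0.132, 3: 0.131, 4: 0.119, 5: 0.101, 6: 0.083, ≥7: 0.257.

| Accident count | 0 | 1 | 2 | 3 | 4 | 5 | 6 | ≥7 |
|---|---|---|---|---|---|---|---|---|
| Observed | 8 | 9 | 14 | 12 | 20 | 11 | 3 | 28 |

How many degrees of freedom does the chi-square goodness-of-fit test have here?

5

There are k = 8 categories and 2 parameters estimated from the data, so df = 8 − 1 − 2 = 5.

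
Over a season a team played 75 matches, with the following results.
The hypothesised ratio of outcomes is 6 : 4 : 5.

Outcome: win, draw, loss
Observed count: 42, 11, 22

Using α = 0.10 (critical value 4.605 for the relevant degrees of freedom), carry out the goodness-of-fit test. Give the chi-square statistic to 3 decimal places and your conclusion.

9.210; reject

Ratio total = 15. Expected counts: 75×6/15 = 30, 75×4/15 = 20, 75×5/15 = 25.
win: (42 − 30)²/30 = 144/30 = 4.8000
draw: (11 − 20)²/20 = 81/20 = 4.0500
loss: (22 − 25)²/25 = 9/25 = 0.3600
Sum = 9.210
df = 2. Since 9.210 > 4.605, we reject H₀.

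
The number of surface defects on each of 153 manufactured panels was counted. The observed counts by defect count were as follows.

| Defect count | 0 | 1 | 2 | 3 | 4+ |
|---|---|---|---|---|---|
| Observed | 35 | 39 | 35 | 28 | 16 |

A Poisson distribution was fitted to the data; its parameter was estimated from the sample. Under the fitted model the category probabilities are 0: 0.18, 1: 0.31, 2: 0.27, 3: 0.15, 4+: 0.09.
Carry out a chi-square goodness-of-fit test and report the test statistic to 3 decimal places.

5.955

Expected counts E_i = n·p_i: 153×0.18 = 27.54, 153×0.31 = 47.43, 153×0.27 = 41.31, 153×0.15 = 22.95, 153×0.09 = 13.77.
χ² = (35−27.54)²/27.54 + (39−47.43)²/47.43 + (35−41.31)²/41.31 + (28−22.95)²/22.95 + (16−13.77)²/13.77
   = 2.0208 + 1.4983 + 0.9638 + 1.1112 + 0.3611
Sum = 5.955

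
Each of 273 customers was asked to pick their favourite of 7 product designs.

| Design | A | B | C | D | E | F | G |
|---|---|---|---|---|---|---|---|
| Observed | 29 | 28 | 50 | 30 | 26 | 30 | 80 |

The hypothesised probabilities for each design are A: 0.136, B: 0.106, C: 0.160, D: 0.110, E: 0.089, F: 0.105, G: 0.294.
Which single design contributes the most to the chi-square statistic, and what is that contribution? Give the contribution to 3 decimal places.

Expected counts E_i = n·p_i: 273×0.136 = 37.128, 273×0.106 = 28.938, 273×0.160 = 43.68, 273×0.110 = 30.03, 273×0.089 = 24.297, 273×0.105 = 28.665, 273×0.294 = 80.262.
A: (29 − 37.128)²/37.128 = 66.064384/37.128 = 1.7794
B: (28 − 28.938)²/28.938 = 0.879844/28.938 = 0.0304
C: (50 − 43.68)²/43.68 = 39.9424/43.68 = 0.9144
D: (30 − 30.03)²/30.03 = 0.0009/30.03 = 0.0000
E: (26 − 24.297)²/24.297 = 2.900209/24.297 = 0.1194
F: (30 − 28.665)²/28.665 = 1.782225/28.665 = 0.0622
G: (80 − 80.262)²/80.262 = 0.068644/80.262 = 0.0009
The largest term is for A: 1.779.

A, 1.779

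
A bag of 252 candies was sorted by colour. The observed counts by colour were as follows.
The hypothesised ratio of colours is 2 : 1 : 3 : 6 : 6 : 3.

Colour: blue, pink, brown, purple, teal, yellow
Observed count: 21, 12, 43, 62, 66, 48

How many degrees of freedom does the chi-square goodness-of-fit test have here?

5

There are k = 6 categories and no parameters were estimated from the data, so df = 6 − 1 = 5.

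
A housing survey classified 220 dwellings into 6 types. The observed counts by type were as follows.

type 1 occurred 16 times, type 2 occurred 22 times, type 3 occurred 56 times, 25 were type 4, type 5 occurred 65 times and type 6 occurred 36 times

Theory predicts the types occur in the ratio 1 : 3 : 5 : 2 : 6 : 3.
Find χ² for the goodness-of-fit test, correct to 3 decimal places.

Ratio total = 20. Expected counts: 220×1/20 = 11, 220×3/20 = 33, 220×5/20 = 55, 220×2/20 = 22, 220×6/20 = 66, 220×3/20 = 33.
cat         O        E   (O−E)²/E
type 1     16       11     2.2727
type 2     22       33     3.6667
type 3     56       55     0.0182
type 4     25       22     0.4091
type 5     65       66     0.0152
type 6     36       33     0.2727
Sum = 6.655

6.655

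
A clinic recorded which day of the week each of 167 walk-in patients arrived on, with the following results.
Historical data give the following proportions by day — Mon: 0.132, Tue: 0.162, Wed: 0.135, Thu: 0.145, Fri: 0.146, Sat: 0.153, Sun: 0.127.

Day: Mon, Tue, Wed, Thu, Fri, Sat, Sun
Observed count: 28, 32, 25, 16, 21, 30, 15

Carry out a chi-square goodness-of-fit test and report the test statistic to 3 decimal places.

8.629

Expected counts E_i = n·p_i: 167×0.132 = 22.044, 167×0.162 = 27.054, 167×0.135 = 22.545, 167×0.145 = 24.215, 167×0.146 = 24.382, 167×0.153 = 25.551, 167×0.127 = 21.209.
cat         O        E   (O−E)²/E
Mon        28   22.044     1.6092
Tue        32   27.054     0.9042
Wed        25   22.545     0.2673
Thu        16   24.215     2.7870
Fri        21   24.382     0.4691
Sat        30   25.551     0.7747
Sun        15   21.209     1.8177
Sum = 8.629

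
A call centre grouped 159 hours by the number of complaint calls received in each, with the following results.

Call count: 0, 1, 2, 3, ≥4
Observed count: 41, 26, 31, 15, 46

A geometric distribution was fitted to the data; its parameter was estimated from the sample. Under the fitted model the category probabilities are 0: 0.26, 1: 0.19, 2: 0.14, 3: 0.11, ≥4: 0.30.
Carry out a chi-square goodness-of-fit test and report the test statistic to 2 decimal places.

Expected counts E_i = n·p_i: 159×0.26 = 41.34, 159×0.19 = 30.21, 159×0.14 = 22.26, 159×0.11 = 17.49, 159×0.30 = 47.7.
0: (41 − 41.34)²/41.34 = 0.1156/41.34 = 0.003
1: (26 − 30.21)²/30.21 = 17.7241/30.21 = 0.587
2: (31 − 22.26)²/22.26 = 76.3876/22.26 = 3.432
3: (15 − 17.49)²/17.49 = 6.2001/17.49 = 0.354
≥4: (46 − 47.7)²/47.7 = 2.89/47.7 = 0.061
Sum = 4.44

4.44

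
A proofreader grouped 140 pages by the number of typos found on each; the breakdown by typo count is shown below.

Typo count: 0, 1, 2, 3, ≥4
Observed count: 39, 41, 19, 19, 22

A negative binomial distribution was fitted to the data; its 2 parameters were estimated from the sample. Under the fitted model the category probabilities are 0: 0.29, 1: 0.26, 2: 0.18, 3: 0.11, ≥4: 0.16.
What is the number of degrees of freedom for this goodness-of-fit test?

There are k = 5 categories and 2 parameters estimated from the data, so df = 5 − 1 − 2 = 2.

2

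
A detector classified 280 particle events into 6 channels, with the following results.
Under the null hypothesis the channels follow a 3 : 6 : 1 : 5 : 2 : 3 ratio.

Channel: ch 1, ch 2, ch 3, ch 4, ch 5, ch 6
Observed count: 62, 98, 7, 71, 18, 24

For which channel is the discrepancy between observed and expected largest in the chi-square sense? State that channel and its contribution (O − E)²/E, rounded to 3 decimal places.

Ratio total = 20. Expected counts: 280×3/20 = 42, 280×6/20 = 84, 280×1/20 = 14, 280×5/20 = 70, 280×2/20 = 28, 280×3/20 = 42.
χ² = (62−42)²/42 + (98−84)²/84 + (7−14)²/14 + (71−70)²/70 + (18−28)²/28 + (24−42)²/42
   = 9.5238 + 2.3333 + 3.5000 + 0.0143 + 3.5714 + 7.7143
The largest term is for ch 1: 9.524.

ch 1, 9.524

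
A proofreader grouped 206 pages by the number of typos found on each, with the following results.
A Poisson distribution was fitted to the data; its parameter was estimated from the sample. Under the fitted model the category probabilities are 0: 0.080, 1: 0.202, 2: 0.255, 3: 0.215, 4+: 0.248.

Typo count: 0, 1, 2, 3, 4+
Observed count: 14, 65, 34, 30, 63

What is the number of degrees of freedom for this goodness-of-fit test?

3

There are k = 5 categories and 1 parameter estimated from the data, so df = 5 − 1 − 1 = 3.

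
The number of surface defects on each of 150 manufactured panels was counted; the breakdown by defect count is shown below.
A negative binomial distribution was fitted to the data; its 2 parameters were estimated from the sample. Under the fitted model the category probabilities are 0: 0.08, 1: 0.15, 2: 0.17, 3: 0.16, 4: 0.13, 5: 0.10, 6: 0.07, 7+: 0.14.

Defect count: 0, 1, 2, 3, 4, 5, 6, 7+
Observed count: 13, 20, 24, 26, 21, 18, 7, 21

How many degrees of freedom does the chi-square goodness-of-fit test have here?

5

There are k = 8 categories and 2 parameters estimated from the data, so df = 8 − 1 − 2 = 5.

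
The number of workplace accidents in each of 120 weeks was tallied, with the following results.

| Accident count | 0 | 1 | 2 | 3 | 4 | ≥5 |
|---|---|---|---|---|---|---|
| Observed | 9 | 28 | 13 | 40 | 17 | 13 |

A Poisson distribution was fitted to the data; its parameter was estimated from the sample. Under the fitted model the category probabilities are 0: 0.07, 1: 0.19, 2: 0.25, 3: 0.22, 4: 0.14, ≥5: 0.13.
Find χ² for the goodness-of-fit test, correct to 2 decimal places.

Expected counts E_i = n·p_i: 120×0.07 = 8.4, 120×0.19 = 22.8, 120×0.25 = 30, 120×0.22 = 26.4, 120×0.14 = 16.8, 120×0.13 = 15.6.
0: (9 − 8.4)²/8.4 = 0.36/8.4 = 0.043
1: (28 − 22.8)²/22.8 = 27.04/22.8 = 1.186
2: (13 − 30)²/30 = 289/30 = 9.633
3: (40 − 26.4)²/26.4 = 184.96/26.4 = 7.006
4: (17 − 16.8)²/16.8 = 0.04/16.8 = 0.002
≥5: (13 − 15.6)²/15.6 = 6.76/15.6 = 0.433
Sum = 18.30

18.30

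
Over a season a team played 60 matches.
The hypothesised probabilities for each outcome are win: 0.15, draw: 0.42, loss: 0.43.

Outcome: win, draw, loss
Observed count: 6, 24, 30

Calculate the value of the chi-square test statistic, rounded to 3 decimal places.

1.741

Expected counts E_i = n·p_i: 60×0.15 = 9, 60×0.42 = 25.2, 60×0.43 = 25.8.
χ² = (6−9)²/9 + (24−25.2)²/25.2 + (30−25.8)²/25.8
   = 1.0000 + 0.0571 + 0.6837
Sum = 1.741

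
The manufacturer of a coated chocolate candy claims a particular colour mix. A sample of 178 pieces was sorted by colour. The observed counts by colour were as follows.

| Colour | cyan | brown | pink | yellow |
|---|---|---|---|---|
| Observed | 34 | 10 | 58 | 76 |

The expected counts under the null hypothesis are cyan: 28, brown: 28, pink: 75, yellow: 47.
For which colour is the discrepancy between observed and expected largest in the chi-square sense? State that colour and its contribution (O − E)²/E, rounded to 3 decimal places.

cyan: (34 − 28)²/28 = 36/28 = 1.2857
brown: (10 − 28)²/28 = 324/28 = 11.5714
pink: (58 − 75)²/75 = 289/75 = 3.8533
yellow: (76 − 47)²/47 = 841/47 = 17.8936
The largest term is for yellow: 17.894.

yellow, 17.894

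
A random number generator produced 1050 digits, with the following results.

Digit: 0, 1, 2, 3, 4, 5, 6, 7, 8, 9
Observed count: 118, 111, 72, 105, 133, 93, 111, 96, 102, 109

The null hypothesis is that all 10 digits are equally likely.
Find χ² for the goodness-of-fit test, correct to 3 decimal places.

22.514

Expected count for each of the 10 categories: 1050/10 = 105.
cat         O        E   (O−E)²/E
0         118      105     1.6095
1         111      105     0.3429
2          72      105    10.3714
3         105      105     0.0000
4         133      105     7.4667
5          93      105     1.3714
6         111      105     0.3429
7          96      105     0.7714
8         102      105     0.0857
9         109      105     0.1524
Sum = 22.514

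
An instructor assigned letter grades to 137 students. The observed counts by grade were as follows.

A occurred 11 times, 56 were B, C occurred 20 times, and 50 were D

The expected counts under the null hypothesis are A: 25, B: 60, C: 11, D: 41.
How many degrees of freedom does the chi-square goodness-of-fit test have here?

3

There are k = 4 categories and no parameters were estimated from the data, so df = 4 − 1 = 3.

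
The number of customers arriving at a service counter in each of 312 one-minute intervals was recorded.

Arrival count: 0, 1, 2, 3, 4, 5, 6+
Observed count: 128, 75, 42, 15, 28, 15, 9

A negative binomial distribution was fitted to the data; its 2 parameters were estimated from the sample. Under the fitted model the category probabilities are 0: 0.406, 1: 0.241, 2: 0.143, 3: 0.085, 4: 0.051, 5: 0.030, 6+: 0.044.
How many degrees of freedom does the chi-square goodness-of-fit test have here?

There are k = 7 categories and 2 parameters estimated from the data, so df = 7 − 1 − 2 = 4.

4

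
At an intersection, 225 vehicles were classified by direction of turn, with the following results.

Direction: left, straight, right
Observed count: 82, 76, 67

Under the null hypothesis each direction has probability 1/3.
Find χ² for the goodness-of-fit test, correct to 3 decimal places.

Under H₀ each category has probability 1/3, so each expected count is 225/3 = 75.
χ² = (82−75)²/75 + (76−75)²/75 + (67−75)²/75
   = 0.6533 + 0.0133 + 0.8533
Sum = 1.520

1.520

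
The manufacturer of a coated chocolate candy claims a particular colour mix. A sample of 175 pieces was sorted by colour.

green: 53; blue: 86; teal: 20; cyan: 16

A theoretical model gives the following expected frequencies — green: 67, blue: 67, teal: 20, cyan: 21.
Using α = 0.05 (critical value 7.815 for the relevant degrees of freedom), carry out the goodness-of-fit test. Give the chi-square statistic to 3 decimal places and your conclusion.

9.504; reject

green: (53 − 67)²/67 = 196/67 = 2.9254
blue: (86 − 67)²/67 = 361/67 = 5.3881
teal: (20 − 20)²/20 = 0/20 = 0.0000
cyan: (16 − 21)²/21 = 25/21 = 1.1905
Sum = 9.504
df = 3. Since 9.504 > 7.815, we reject H₀.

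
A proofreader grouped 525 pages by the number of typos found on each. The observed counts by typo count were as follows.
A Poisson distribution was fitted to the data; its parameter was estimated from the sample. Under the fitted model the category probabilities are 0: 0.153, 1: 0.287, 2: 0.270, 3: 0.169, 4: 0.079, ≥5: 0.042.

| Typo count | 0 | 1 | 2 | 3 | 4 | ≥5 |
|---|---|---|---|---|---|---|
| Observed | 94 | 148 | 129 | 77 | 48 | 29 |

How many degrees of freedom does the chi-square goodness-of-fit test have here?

There are k = 6 categories and 1 parameter estimated from the data, so df = 6 − 1 − 1 = 4.

4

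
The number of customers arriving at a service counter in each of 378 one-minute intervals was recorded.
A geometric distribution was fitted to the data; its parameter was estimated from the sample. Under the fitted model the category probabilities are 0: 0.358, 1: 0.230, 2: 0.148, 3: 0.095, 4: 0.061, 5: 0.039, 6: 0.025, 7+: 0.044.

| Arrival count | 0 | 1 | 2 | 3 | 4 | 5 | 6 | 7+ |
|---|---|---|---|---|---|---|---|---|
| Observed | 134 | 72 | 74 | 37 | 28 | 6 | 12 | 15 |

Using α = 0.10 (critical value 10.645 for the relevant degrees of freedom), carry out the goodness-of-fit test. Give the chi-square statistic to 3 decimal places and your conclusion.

Expected counts E_i = n·p_i: 378×0.358 = 135.324, 378×0.230 = 86.94, 378×0.148 = 55.944, 378×0.095 = 35.91, 378×0.061 = 23.058, 378×0.039 = 14.742, 378×0.025 = 9.45, 378×0.044 = 16.632.
χ² = (134−135.324)²/135.324 + (72−86.94)²/86.94 + (74−55.944)²/55.944 + (37−35.91)²/35.91 + (28−23.058)²/23.058 + (6−14.742)²/14.742 + (12−9.45)²/9.45 + (15−16.632)²/16.632
   = 0.0130 + 2.5673 + 5.8276 + 0.0331 + 1.0592 + 5.1840 + 0.6881 + 0.1601
Sum = 15.532
df = 6. Since 15.532 > 10.645, we reject H₀.

15.532; reject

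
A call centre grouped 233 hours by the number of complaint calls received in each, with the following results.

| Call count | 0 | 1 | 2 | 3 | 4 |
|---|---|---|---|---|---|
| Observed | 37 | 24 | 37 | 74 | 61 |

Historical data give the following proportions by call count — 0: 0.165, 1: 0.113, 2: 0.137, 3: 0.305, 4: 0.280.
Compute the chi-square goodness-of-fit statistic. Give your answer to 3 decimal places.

Expected counts E_i = n·p_i: 233×0.165 = 38.445, 233×0.113 = 26.329, 233×0.137 = 31.921, 233×0.305 = 71.065, 233×0.280 = 65.24.
χ² = (37−38.445)²/38.445 + (24−26.329)²/26.329 + (37−31.921)²/31.921 + (74−71.065)²/71.065 + (61−65.24)²/65.24
   = 0.0543 + 0.2060 + 0.8081 + 0.1212 + 0.2756
Sum = 1.465

1.465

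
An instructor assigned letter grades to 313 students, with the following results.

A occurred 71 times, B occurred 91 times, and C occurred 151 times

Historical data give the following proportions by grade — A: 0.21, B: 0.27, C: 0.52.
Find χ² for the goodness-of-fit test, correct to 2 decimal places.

Expected counts E_i = n·p_i: 313×0.21 = 65.73, 313×0.27 = 84.51, 313×0.52 = 162.76.
cat         O        E   (O−E)²/E
A          71    65.73      0.423
B          91    84.51      0.498
C         151   162.76      0.850
Sum = 1.77

1.77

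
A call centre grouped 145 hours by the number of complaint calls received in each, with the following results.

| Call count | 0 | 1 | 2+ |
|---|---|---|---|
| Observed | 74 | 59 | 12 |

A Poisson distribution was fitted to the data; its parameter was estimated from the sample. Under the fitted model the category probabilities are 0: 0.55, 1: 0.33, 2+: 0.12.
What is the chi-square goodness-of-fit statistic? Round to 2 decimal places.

Expected counts E_i = n·p_i: 145×0.55 = 79.75, 145×0.33 = 47.85, 145×0.12 = 17.4.
χ² = (74−79.75)²/79.75 + (59−47.85)²/47.85 + (12−17.4)²/17.4
   = 0.415 + 2.598 + 1.676
Sum = 4.69

4.69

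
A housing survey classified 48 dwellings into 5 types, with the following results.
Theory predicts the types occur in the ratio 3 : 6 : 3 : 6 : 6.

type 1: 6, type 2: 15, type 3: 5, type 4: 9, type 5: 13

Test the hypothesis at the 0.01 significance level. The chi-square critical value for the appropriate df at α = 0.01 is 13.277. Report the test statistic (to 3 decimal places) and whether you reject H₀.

Ratio total = 24. Expected counts: 48×3/24 = 6, 48×6/24 = 12, 48×3/24 = 6, 48×6/24 = 12, 48×6/24 = 12.
χ² = (6−6)²/6 + (15−12)²/12 + (5−6)²/6 + (9−12)²/12 + (13−12)²/12
   = 0.0000 + 0.7500 + 0.1667 + 0.7500 + 0.0833
Sum = 1.750
df = 4. Since 1.750 < 13.277, we do not reject H₀.

1.750; do not reject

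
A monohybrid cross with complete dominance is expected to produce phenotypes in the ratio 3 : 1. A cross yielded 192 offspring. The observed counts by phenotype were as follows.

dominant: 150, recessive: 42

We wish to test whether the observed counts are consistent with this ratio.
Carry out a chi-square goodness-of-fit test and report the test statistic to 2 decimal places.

1.00

Ratio total = 4. Expected counts: 192×3/4 = 144, 192×1/4 = 48.
χ² = (150−144)²/144 + (42−48)²/48
   = 0.250 + 0.750
Sum = 1.00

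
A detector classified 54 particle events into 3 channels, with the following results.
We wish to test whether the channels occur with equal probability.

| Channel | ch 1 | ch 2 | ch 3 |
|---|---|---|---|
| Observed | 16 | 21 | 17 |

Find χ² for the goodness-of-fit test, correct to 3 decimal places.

0.778

Under H₀ each category has probability 1/3, so each expected count is 54/3 = 18.
χ² = (16−18)²/18 + (21−18)²/18 + (17−18)²/18
   = 0.2222 + 0.5000 + 0.0556
Sum = 0.778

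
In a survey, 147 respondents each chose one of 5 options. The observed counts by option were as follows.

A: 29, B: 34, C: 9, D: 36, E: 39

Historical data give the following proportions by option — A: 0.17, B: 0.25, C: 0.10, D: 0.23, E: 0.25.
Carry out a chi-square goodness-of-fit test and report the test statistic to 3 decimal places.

Expected counts E_i = n·p_i: 147×0.17 = 24.99, 147×0.25 = 36.75, 147×0.10 = 14.7, 147×0.23 = 33.81, 147×0.25 = 36.75.
A: (29 − 24.99)²/24.99 = 16.0801/24.99 = 0.6435
B: (34 − 36.75)²/36.75 = 7.5625/36.75 = 0.2058
C: (9 − 14.7)²/14.7 = 32.49/14.7 = 2.2102
D: (36 − 33.81)²/33.81 = 4.7961/33.81 = 0.1419
E: (39 − 36.75)²/36.75 = 5.0625/36.75 = 0.1378
Sum = 3.339

3.339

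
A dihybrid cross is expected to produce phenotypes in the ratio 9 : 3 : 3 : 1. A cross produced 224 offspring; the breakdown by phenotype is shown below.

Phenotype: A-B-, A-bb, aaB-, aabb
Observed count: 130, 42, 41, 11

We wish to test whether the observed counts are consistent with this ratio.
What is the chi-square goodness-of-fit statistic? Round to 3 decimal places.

0.794

Ratio total = 16. Expected counts: 224×9/16 = 126, 224×3/16 = 42, 224×3/16 = 42, 224×1/16 = 14.
χ² = (130−126)²/126 + (42−42)²/42 + (41−42)²/42 + (11−14)²/14
   = 0.1270 + 0.0000 + 0.0238 + 0.6429
Sum = 0.794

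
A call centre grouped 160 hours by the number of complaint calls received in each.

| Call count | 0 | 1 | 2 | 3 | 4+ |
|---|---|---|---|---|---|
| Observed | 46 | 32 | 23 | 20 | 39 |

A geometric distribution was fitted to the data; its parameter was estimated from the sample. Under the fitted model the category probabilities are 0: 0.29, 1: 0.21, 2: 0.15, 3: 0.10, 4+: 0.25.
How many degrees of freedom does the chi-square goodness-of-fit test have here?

There are k = 5 categories and 1 parameter estimated from the data, so df = 5 − 1 − 1 = 3.

3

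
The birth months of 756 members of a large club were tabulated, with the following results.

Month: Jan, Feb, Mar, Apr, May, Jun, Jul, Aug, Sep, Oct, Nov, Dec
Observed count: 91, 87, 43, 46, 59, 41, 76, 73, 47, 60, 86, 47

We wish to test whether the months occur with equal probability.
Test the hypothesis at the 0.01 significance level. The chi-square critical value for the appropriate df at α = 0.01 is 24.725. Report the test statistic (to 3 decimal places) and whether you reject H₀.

Expected count for each of the 12 categories: 756/12 = 63.
Jan: (91 − 63)²/63 = 784/63 = 12.4444
Feb: (87 − 63)²/63 = 576/63 = 9.1429
Mar: (43 − 63)²/63 = 400/63 = 6.3492
Apr: (46 − 63)²/63 = 289/63 = 4.5873
May: (59 − 63)²/63 = 16/63 = 0.2540
Jun: (41 − 63)²/63 = 484/63 = 7.6825
Jul: (76 − 63)²/63 = 169/63 = 2.6825
Aug: (73 − 63)²/63 = 100/63 = 1.5873
Sep: (47 − 63)²/63 = 256/63 = 4.0635
Oct: (60 − 63)²/63 = 9/63 = 0.1429
Nov: (86 − 63)²/63 = 529/63 = 8.3968
Dec: (47 − 63)²/63 = 256/63 = 4.0635
Sum = 61.397
df = 11. Since 61.397 > 24.725, we reject H₀.

61.397; reject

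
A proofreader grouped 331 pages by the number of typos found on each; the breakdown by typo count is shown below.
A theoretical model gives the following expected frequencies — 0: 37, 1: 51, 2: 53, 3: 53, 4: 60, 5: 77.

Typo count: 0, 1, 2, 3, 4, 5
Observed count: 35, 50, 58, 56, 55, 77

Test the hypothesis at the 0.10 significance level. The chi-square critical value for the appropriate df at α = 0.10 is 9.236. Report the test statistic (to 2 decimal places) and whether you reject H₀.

cat         O        E   (O−E)²/E
0          35       37      0.108
1          50       51      0.020
2          58       53      0.472
3          56       53      0.170
4          55       60      0.417
5          77       77      0.000
Sum = 1.19
df = 5. Since 1.19 < 9.236, we do not reject H₀.

1.19; do not reject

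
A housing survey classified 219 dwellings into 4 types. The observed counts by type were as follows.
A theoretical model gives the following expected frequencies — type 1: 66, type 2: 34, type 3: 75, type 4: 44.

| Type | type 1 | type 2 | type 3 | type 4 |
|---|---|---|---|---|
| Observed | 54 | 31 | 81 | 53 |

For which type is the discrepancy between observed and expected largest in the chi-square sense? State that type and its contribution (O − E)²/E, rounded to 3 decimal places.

cat         O        E   (O−E)²/E
type 1     54       66     2.1818
type 2     31       34     0.2647
type 3     81       75     0.4800
type 4     53       44     1.8409
The largest term is for type 1: 2.182.

type 1, 2.182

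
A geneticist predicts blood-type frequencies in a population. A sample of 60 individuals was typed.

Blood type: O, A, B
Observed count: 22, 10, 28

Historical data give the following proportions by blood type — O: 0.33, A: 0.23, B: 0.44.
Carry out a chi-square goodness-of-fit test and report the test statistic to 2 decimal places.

Expected counts E_i = n·p_i: 60×0.33 = 19.8, 60×0.23 = 13.8, 60×0.44 = 26.4.
O: (22 − 19.8)²/19.8 = 4.84/19.8 = 0.244
A: (10 − 13.8)²/13.8 = 14.44/13.8 = 1.046
B: (28 − 26.4)²/26.4 = 2.56/26.4 = 0.097
Sum = 1.39

1.39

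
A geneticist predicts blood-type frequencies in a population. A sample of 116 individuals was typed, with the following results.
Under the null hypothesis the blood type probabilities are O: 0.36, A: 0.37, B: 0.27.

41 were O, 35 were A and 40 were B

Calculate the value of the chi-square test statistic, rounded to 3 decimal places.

3.881

Expected counts E_i = n·p_i: 116×0.36 = 41.76, 116×0.37 = 42.92, 116×0.27 = 31.32.
cat         O        E   (O−E)²/E
O          41    41.76     0.0138
A          35    42.92     1.4615
B          40    31.32     2.4056
Sum = 3.881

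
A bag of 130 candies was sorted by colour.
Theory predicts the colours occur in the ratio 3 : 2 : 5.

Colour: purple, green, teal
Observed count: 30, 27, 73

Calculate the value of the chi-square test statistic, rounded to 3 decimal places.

Ratio total = 10. Expected counts: 130×3/10 = 39, 130×2/10 = 26, 130×5/10 = 65.
cat         O        E   (O−E)²/E
purple     30       39     2.0769
green      27       26     0.0385
teal       73       65     0.9846
Sum = 3.100

3.100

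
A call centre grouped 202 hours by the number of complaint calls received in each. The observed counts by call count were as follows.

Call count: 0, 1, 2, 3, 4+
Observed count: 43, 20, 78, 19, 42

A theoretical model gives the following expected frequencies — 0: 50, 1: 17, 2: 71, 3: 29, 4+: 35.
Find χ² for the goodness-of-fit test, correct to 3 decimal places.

7.048

χ² = (43−50)²/50 + (20−17)²/17 + (78−71)²/71 + (19−29)²/29 + (42−35)²/35
   = 0.9800 + 0.5294 + 0.6901 + 3.4483 + 1.4000
Sum = 7.048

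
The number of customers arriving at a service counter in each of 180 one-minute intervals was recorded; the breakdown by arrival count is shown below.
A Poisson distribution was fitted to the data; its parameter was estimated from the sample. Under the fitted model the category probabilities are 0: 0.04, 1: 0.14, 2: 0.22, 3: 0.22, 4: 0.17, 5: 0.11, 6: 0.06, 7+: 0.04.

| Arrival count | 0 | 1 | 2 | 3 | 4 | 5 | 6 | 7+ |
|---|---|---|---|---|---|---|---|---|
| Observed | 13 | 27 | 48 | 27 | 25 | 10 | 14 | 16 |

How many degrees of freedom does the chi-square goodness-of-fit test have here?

6

There are k = 8 categories and 1 parameter estimated from the data, so df = 8 − 1 − 1 = 6.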